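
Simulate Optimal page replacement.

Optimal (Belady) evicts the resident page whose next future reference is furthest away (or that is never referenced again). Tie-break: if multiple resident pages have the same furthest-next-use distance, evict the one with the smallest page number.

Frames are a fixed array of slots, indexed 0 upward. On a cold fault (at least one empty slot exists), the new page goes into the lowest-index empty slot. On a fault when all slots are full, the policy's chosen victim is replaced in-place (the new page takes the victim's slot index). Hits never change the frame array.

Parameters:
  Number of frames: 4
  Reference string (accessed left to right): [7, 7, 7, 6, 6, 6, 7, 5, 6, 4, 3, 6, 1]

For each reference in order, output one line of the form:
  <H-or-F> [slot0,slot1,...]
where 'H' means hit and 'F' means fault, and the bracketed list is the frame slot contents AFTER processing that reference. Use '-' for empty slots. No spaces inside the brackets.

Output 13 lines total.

F [7,-,-,-]
H [7,-,-,-]
H [7,-,-,-]
F [7,6,-,-]
H [7,6,-,-]
H [7,6,-,-]
H [7,6,-,-]
F [7,6,5,-]
H [7,6,5,-]
F [7,6,5,4]
F [7,6,5,3]
H [7,6,5,3]
F [7,6,5,1]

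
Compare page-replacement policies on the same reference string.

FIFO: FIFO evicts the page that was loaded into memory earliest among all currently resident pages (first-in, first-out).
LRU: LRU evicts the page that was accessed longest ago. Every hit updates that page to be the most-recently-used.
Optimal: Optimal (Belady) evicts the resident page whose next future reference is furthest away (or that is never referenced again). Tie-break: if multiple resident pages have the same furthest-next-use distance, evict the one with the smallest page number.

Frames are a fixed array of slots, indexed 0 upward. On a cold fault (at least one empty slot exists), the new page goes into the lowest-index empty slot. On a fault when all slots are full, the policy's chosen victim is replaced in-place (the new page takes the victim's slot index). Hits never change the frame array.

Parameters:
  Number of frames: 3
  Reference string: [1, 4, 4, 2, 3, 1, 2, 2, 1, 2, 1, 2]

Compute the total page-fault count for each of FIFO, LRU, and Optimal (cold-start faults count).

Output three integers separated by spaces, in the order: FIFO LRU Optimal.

Answer: 5 5 4

Derivation:
--- FIFO ---
  step 0: ref 1 -> FAULT, frames=[1,-,-] (faults so far: 1)
  step 1: ref 4 -> FAULT, frames=[1,4,-] (faults so far: 2)
  step 2: ref 4 -> HIT, frames=[1,4,-] (faults so far: 2)
  step 3: ref 2 -> FAULT, frames=[1,4,2] (faults so far: 3)
  step 4: ref 3 -> FAULT, evict 1, frames=[3,4,2] (faults so far: 4)
  step 5: ref 1 -> FAULT, evict 4, frames=[3,1,2] (faults so far: 5)
  step 6: ref 2 -> HIT, frames=[3,1,2] (faults so far: 5)
  step 7: ref 2 -> HIT, frames=[3,1,2] (faults so far: 5)
  step 8: ref 1 -> HIT, frames=[3,1,2] (faults so far: 5)
  step 9: ref 2 -> HIT, frames=[3,1,2] (faults so far: 5)
  step 10: ref 1 -> HIT, frames=[3,1,2] (faults so far: 5)
  step 11: ref 2 -> HIT, frames=[3,1,2] (faults so far: 5)
  FIFO total faults: 5
--- LRU ---
  step 0: ref 1 -> FAULT, frames=[1,-,-] (faults so far: 1)
  step 1: ref 4 -> FAULT, frames=[1,4,-] (faults so far: 2)
  step 2: ref 4 -> HIT, frames=[1,4,-] (faults so far: 2)
  step 3: ref 2 -> FAULT, frames=[1,4,2] (faults so far: 3)
  step 4: ref 3 -> FAULT, evict 1, frames=[3,4,2] (faults so far: 4)
  step 5: ref 1 -> FAULT, evict 4, frames=[3,1,2] (faults so far: 5)
  step 6: ref 2 -> HIT, frames=[3,1,2] (faults so far: 5)
  step 7: ref 2 -> HIT, frames=[3,1,2] (faults so far: 5)
  step 8: ref 1 -> HIT, frames=[3,1,2] (faults so far: 5)
  step 9: ref 2 -> HIT, frames=[3,1,2] (faults so far: 5)
  step 10: ref 1 -> HIT, frames=[3,1,2] (faults so far: 5)
  step 11: ref 2 -> HIT, frames=[3,1,2] (faults so far: 5)
  LRU total faults: 5
--- Optimal ---
  step 0: ref 1 -> FAULT, frames=[1,-,-] (faults so far: 1)
  step 1: ref 4 -> FAULT, frames=[1,4,-] (faults so far: 2)
  step 2: ref 4 -> HIT, frames=[1,4,-] (faults so far: 2)
  step 3: ref 2 -> FAULT, frames=[1,4,2] (faults so far: 3)
  step 4: ref 3 -> FAULT, evict 4, frames=[1,3,2] (faults so far: 4)
  step 5: ref 1 -> HIT, frames=[1,3,2] (faults so far: 4)
  step 6: ref 2 -> HIT, frames=[1,3,2] (faults so far: 4)
  step 7: ref 2 -> HIT, frames=[1,3,2] (faults so far: 4)
  step 8: ref 1 -> HIT, frames=[1,3,2] (faults so far: 4)
  step 9: ref 2 -> HIT, frames=[1,3,2] (faults so far: 4)
  step 10: ref 1 -> HIT, frames=[1,3,2] (faults so far: 4)
  step 11: ref 2 -> HIT, frames=[1,3,2] (faults so far: 4)
  Optimal total faults: 4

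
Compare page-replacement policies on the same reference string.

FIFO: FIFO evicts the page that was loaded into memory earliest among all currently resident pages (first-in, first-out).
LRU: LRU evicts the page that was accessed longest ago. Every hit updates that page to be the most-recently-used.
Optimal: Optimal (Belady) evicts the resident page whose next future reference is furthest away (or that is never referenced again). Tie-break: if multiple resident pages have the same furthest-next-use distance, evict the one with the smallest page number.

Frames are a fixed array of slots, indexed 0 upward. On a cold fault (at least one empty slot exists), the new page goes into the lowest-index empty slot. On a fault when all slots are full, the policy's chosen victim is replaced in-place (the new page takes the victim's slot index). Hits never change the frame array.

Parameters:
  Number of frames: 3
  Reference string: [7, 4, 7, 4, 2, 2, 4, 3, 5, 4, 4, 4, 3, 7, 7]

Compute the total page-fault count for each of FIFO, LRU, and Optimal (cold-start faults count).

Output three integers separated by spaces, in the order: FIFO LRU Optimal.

Answer: 7 6 6

Derivation:
--- FIFO ---
  step 0: ref 7 -> FAULT, frames=[7,-,-] (faults so far: 1)
  step 1: ref 4 -> FAULT, frames=[7,4,-] (faults so far: 2)
  step 2: ref 7 -> HIT, frames=[7,4,-] (faults so far: 2)
  step 3: ref 4 -> HIT, frames=[7,4,-] (faults so far: 2)
  step 4: ref 2 -> FAULT, frames=[7,4,2] (faults so far: 3)
  step 5: ref 2 -> HIT, frames=[7,4,2] (faults so far: 3)
  step 6: ref 4 -> HIT, frames=[7,4,2] (faults so far: 3)
  step 7: ref 3 -> FAULT, evict 7, frames=[3,4,2] (faults so far: 4)
  step 8: ref 5 -> FAULT, evict 4, frames=[3,5,2] (faults so far: 5)
  step 9: ref 4 -> FAULT, evict 2, frames=[3,5,4] (faults so far: 6)
  step 10: ref 4 -> HIT, frames=[3,5,4] (faults so far: 6)
  step 11: ref 4 -> HIT, frames=[3,5,4] (faults so far: 6)
  step 12: ref 3 -> HIT, frames=[3,5,4] (faults so far: 6)
  step 13: ref 7 -> FAULT, evict 3, frames=[7,5,4] (faults so far: 7)
  step 14: ref 7 -> HIT, frames=[7,5,4] (faults so far: 7)
  FIFO total faults: 7
--- LRU ---
  step 0: ref 7 -> FAULT, frames=[7,-,-] (faults so far: 1)
  step 1: ref 4 -> FAULT, frames=[7,4,-] (faults so far: 2)
  step 2: ref 7 -> HIT, frames=[7,4,-] (faults so far: 2)
  step 3: ref 4 -> HIT, frames=[7,4,-] (faults so far: 2)
  step 4: ref 2 -> FAULT, frames=[7,4,2] (faults so far: 3)
  step 5: ref 2 -> HIT, frames=[7,4,2] (faults so far: 3)
  step 6: ref 4 -> HIT, frames=[7,4,2] (faults so far: 3)
  step 7: ref 3 -> FAULT, evict 7, frames=[3,4,2] (faults so far: 4)
  step 8: ref 5 -> FAULT, evict 2, frames=[3,4,5] (faults so far: 5)
  step 9: ref 4 -> HIT, frames=[3,4,5] (faults so far: 5)
  step 10: ref 4 -> HIT, frames=[3,4,5] (faults so far: 5)
  step 11: ref 4 -> HIT, frames=[3,4,5] (faults so far: 5)
  step 12: ref 3 -> HIT, frames=[3,4,5] (faults so far: 5)
  step 13: ref 7 -> FAULT, evict 5, frames=[3,4,7] (faults so far: 6)
  step 14: ref 7 -> HIT, frames=[3,4,7] (faults so far: 6)
  LRU total faults: 6
--- Optimal ---
  step 0: ref 7 -> FAULT, frames=[7,-,-] (faults so far: 1)
  step 1: ref 4 -> FAULT, frames=[7,4,-] (faults so far: 2)
  step 2: ref 7 -> HIT, frames=[7,4,-] (faults so far: 2)
  step 3: ref 4 -> HIT, frames=[7,4,-] (faults so far: 2)
  step 4: ref 2 -> FAULT, frames=[7,4,2] (faults so far: 3)
  step 5: ref 2 -> HIT, frames=[7,4,2] (faults so far: 3)
  step 6: ref 4 -> HIT, frames=[7,4,2] (faults so far: 3)
  step 7: ref 3 -> FAULT, evict 2, frames=[7,4,3] (faults so far: 4)
  step 8: ref 5 -> FAULT, evict 7, frames=[5,4,3] (faults so far: 5)
  step 9: ref 4 -> HIT, frames=[5,4,3] (faults so far: 5)
  step 10: ref 4 -> HIT, frames=[5,4,3] (faults so far: 5)
  step 11: ref 4 -> HIT, frames=[5,4,3] (faults so far: 5)
  step 12: ref 3 -> HIT, frames=[5,4,3] (faults so far: 5)
  step 13: ref 7 -> FAULT, evict 3, frames=[5,4,7] (faults so far: 6)
  step 14: ref 7 -> HIT, frames=[5,4,7] (faults so far: 6)
  Optimal total faults: 6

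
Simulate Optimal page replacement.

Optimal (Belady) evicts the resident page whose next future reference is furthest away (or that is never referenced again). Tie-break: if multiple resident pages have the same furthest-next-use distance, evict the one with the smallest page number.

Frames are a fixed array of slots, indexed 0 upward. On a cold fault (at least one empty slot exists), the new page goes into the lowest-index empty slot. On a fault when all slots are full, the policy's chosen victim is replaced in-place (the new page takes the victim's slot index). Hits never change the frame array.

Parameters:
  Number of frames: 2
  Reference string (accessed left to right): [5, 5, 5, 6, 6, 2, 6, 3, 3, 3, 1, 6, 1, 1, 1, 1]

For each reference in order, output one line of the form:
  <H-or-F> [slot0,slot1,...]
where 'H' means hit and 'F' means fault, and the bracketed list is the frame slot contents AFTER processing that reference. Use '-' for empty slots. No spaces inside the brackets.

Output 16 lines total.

F [5,-]
H [5,-]
H [5,-]
F [5,6]
H [5,6]
F [2,6]
H [2,6]
F [3,6]
H [3,6]
H [3,6]
F [1,6]
H [1,6]
H [1,6]
H [1,6]
H [1,6]
H [1,6]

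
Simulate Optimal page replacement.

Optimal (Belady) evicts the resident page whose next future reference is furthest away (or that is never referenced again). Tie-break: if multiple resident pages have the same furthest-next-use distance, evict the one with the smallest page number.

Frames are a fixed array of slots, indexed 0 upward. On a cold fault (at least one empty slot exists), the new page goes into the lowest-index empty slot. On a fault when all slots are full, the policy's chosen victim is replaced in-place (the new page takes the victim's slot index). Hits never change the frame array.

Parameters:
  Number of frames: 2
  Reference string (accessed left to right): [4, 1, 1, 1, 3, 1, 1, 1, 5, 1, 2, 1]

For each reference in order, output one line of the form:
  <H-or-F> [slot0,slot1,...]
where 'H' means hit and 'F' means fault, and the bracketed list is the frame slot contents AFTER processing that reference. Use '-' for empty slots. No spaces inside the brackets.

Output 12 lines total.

F [4,-]
F [4,1]
H [4,1]
H [4,1]
F [3,1]
H [3,1]
H [3,1]
H [3,1]
F [5,1]
H [5,1]
F [2,1]
H [2,1]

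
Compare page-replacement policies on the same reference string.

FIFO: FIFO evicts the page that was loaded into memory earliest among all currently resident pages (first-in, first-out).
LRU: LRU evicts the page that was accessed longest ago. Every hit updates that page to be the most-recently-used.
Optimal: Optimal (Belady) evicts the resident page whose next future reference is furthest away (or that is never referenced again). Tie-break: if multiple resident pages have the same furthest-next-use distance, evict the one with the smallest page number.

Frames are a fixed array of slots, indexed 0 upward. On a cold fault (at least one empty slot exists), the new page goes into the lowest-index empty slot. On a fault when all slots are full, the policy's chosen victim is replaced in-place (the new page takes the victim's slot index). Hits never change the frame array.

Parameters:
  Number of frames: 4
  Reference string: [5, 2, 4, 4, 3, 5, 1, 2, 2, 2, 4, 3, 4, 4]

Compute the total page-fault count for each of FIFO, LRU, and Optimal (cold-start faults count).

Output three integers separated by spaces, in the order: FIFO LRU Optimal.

--- FIFO ---
  step 0: ref 5 -> FAULT, frames=[5,-,-,-] (faults so far: 1)
  step 1: ref 2 -> FAULT, frames=[5,2,-,-] (faults so far: 2)
  step 2: ref 4 -> FAULT, frames=[5,2,4,-] (faults so far: 3)
  step 3: ref 4 -> HIT, frames=[5,2,4,-] (faults so far: 3)
  step 4: ref 3 -> FAULT, frames=[5,2,4,3] (faults so far: 4)
  step 5: ref 5 -> HIT, frames=[5,2,4,3] (faults so far: 4)
  step 6: ref 1 -> FAULT, evict 5, frames=[1,2,4,3] (faults so far: 5)
  step 7: ref 2 -> HIT, frames=[1,2,4,3] (faults so far: 5)
  step 8: ref 2 -> HIT, frames=[1,2,4,3] (faults so far: 5)
  step 9: ref 2 -> HIT, frames=[1,2,4,3] (faults so far: 5)
  step 10: ref 4 -> HIT, frames=[1,2,4,3] (faults so far: 5)
  step 11: ref 3 -> HIT, frames=[1,2,4,3] (faults so far: 5)
  step 12: ref 4 -> HIT, frames=[1,2,4,3] (faults so far: 5)
  step 13: ref 4 -> HIT, frames=[1,2,4,3] (faults so far: 5)
  FIFO total faults: 5
--- LRU ---
  step 0: ref 5 -> FAULT, frames=[5,-,-,-] (faults so far: 1)
  step 1: ref 2 -> FAULT, frames=[5,2,-,-] (faults so far: 2)
  step 2: ref 4 -> FAULT, frames=[5,2,4,-] (faults so far: 3)
  step 3: ref 4 -> HIT, frames=[5,2,4,-] (faults so far: 3)
  step 4: ref 3 -> FAULT, frames=[5,2,4,3] (faults so far: 4)
  step 5: ref 5 -> HIT, frames=[5,2,4,3] (faults so far: 4)
  step 6: ref 1 -> FAULT, evict 2, frames=[5,1,4,3] (faults so far: 5)
  step 7: ref 2 -> FAULT, evict 4, frames=[5,1,2,3] (faults so far: 6)
  step 8: ref 2 -> HIT, frames=[5,1,2,3] (faults so far: 6)
  step 9: ref 2 -> HIT, frames=[5,1,2,3] (faults so far: 6)
  step 10: ref 4 -> FAULT, evict 3, frames=[5,1,2,4] (faults so far: 7)
  step 11: ref 3 -> FAULT, evict 5, frames=[3,1,2,4] (faults so far: 8)
  step 12: ref 4 -> HIT, frames=[3,1,2,4] (faults so far: 8)
  step 13: ref 4 -> HIT, frames=[3,1,2,4] (faults so far: 8)
  LRU total faults: 8
--- Optimal ---
  step 0: ref 5 -> FAULT, frames=[5,-,-,-] (faults so far: 1)
  step 1: ref 2 -> FAULT, frames=[5,2,-,-] (faults so far: 2)
  step 2: ref 4 -> FAULT, frames=[5,2,4,-] (faults so far: 3)
  step 3: ref 4 -> HIT, frames=[5,2,4,-] (faults so far: 3)
  step 4: ref 3 -> FAULT, frames=[5,2,4,3] (faults so far: 4)
  step 5: ref 5 -> HIT, frames=[5,2,4,3] (faults so far: 4)
  step 6: ref 1 -> FAULT, evict 5, frames=[1,2,4,3] (faults so far: 5)
  step 7: ref 2 -> HIT, frames=[1,2,4,3] (faults so far: 5)
  step 8: ref 2 -> HIT, frames=[1,2,4,3] (faults so far: 5)
  step 9: ref 2 -> HIT, frames=[1,2,4,3] (faults so far: 5)
  step 10: ref 4 -> HIT, frames=[1,2,4,3] (faults so far: 5)
  step 11: ref 3 -> HIT, frames=[1,2,4,3] (faults so far: 5)
  step 12: ref 4 -> HIT, frames=[1,2,4,3] (faults so far: 5)
  step 13: ref 4 -> HIT, frames=[1,2,4,3] (faults so far: 5)
  Optimal total faults: 5

Answer: 5 8 5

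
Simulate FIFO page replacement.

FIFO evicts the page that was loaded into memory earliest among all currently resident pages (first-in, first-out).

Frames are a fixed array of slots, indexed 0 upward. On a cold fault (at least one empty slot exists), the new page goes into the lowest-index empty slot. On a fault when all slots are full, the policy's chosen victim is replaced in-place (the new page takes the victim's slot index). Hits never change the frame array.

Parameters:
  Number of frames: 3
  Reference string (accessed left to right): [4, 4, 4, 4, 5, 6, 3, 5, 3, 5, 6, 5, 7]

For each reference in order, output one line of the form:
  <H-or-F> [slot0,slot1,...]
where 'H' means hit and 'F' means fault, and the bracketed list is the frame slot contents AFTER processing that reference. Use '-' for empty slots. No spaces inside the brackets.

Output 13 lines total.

F [4,-,-]
H [4,-,-]
H [4,-,-]
H [4,-,-]
F [4,5,-]
F [4,5,6]
F [3,5,6]
H [3,5,6]
H [3,5,6]
H [3,5,6]
H [3,5,6]
H [3,5,6]
F [3,7,6]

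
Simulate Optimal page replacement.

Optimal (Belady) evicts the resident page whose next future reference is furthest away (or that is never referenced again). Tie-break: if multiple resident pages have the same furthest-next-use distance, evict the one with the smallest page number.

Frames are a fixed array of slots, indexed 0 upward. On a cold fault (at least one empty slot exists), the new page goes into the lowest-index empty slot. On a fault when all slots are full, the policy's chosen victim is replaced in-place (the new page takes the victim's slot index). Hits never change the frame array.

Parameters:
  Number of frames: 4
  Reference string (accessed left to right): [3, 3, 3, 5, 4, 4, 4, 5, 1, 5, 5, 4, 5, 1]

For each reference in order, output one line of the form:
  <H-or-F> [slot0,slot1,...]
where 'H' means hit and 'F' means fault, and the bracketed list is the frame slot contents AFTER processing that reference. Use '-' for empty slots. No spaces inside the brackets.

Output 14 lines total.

F [3,-,-,-]
H [3,-,-,-]
H [3,-,-,-]
F [3,5,-,-]
F [3,5,4,-]
H [3,5,4,-]
H [3,5,4,-]
H [3,5,4,-]
F [3,5,4,1]
H [3,5,4,1]
H [3,5,4,1]
H [3,5,4,1]
H [3,5,4,1]
H [3,5,4,1]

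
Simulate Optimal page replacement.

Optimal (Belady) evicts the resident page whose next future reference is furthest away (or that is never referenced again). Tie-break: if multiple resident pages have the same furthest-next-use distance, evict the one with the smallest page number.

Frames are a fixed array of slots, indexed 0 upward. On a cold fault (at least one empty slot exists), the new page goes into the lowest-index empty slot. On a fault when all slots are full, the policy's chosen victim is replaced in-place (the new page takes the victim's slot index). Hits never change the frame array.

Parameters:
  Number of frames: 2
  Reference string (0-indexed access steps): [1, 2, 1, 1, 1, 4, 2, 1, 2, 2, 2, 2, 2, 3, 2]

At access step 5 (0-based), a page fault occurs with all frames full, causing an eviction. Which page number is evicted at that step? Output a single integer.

Step 0: ref 1 -> FAULT, frames=[1,-]
Step 1: ref 2 -> FAULT, frames=[1,2]
Step 2: ref 1 -> HIT, frames=[1,2]
Step 3: ref 1 -> HIT, frames=[1,2]
Step 4: ref 1 -> HIT, frames=[1,2]
Step 5: ref 4 -> FAULT, evict 1, frames=[4,2]
At step 5: evicted page 1

Answer: 1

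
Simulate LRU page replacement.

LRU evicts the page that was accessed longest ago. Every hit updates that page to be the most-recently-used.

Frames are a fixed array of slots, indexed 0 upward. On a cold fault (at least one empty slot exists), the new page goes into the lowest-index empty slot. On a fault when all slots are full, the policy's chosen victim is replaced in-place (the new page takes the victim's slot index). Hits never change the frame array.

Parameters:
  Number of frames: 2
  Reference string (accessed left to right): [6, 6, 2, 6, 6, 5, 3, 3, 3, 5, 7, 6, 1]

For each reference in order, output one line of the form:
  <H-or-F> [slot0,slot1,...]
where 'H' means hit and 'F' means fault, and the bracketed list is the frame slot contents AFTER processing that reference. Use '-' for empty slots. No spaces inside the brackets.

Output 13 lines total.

F [6,-]
H [6,-]
F [6,2]
H [6,2]
H [6,2]
F [6,5]
F [3,5]
H [3,5]
H [3,5]
H [3,5]
F [7,5]
F [7,6]
F [1,6]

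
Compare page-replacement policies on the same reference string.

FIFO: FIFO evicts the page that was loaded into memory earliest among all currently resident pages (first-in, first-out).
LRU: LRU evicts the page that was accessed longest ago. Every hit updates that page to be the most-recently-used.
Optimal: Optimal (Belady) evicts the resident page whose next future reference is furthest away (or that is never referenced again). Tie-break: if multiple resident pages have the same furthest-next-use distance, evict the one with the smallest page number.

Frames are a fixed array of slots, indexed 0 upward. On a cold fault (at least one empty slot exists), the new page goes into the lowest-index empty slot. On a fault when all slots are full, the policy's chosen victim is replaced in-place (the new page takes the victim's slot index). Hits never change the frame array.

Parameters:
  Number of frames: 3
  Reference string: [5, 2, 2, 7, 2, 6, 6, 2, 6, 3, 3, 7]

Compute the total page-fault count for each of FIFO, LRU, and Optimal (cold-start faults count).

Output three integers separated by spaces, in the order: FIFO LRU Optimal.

Answer: 5 6 5

Derivation:
--- FIFO ---
  step 0: ref 5 -> FAULT, frames=[5,-,-] (faults so far: 1)
  step 1: ref 2 -> FAULT, frames=[5,2,-] (faults so far: 2)
  step 2: ref 2 -> HIT, frames=[5,2,-] (faults so far: 2)
  step 3: ref 7 -> FAULT, frames=[5,2,7] (faults so far: 3)
  step 4: ref 2 -> HIT, frames=[5,2,7] (faults so far: 3)
  step 5: ref 6 -> FAULT, evict 5, frames=[6,2,7] (faults so far: 4)
  step 6: ref 6 -> HIT, frames=[6,2,7] (faults so far: 4)
  step 7: ref 2 -> HIT, frames=[6,2,7] (faults so far: 4)
  step 8: ref 6 -> HIT, frames=[6,2,7] (faults so far: 4)
  step 9: ref 3 -> FAULT, evict 2, frames=[6,3,7] (faults so far: 5)
  step 10: ref 3 -> HIT, frames=[6,3,7] (faults so far: 5)
  step 11: ref 7 -> HIT, frames=[6,3,7] (faults so far: 5)
  FIFO total faults: 5
--- LRU ---
  step 0: ref 5 -> FAULT, frames=[5,-,-] (faults so far: 1)
  step 1: ref 2 -> FAULT, frames=[5,2,-] (faults so far: 2)
  step 2: ref 2 -> HIT, frames=[5,2,-] (faults so far: 2)
  step 3: ref 7 -> FAULT, frames=[5,2,7] (faults so far: 3)
  step 4: ref 2 -> HIT, frames=[5,2,7] (faults so far: 3)
  step 5: ref 6 -> FAULT, evict 5, frames=[6,2,7] (faults so far: 4)
  step 6: ref 6 -> HIT, frames=[6,2,7] (faults so far: 4)
  step 7: ref 2 -> HIT, frames=[6,2,7] (faults so far: 4)
  step 8: ref 6 -> HIT, frames=[6,2,7] (faults so far: 4)
  step 9: ref 3 -> FAULT, evict 7, frames=[6,2,3] (faults so far: 5)
  step 10: ref 3 -> HIT, frames=[6,2,3] (faults so far: 5)
  step 11: ref 7 -> FAULT, evict 2, frames=[6,7,3] (faults so far: 6)
  LRU total faults: 6
--- Optimal ---
  step 0: ref 5 -> FAULT, frames=[5,-,-] (faults so far: 1)
  step 1: ref 2 -> FAULT, frames=[5,2,-] (faults so far: 2)
  step 2: ref 2 -> HIT, frames=[5,2,-] (faults so far: 2)
  step 3: ref 7 -> FAULT, frames=[5,2,7] (faults so far: 3)
  step 4: ref 2 -> HIT, frames=[5,2,7] (faults so far: 3)
  step 5: ref 6 -> FAULT, evict 5, frames=[6,2,7] (faults so far: 4)
  step 6: ref 6 -> HIT, frames=[6,2,7] (faults so far: 4)
  step 7: ref 2 -> HIT, frames=[6,2,7] (faults so far: 4)
  step 8: ref 6 -> HIT, frames=[6,2,7] (faults so far: 4)
  step 9: ref 3 -> FAULT, evict 2, frames=[6,3,7] (faults so far: 5)
  step 10: ref 3 -> HIT, frames=[6,3,7] (faults so far: 5)
  step 11: ref 7 -> HIT, frames=[6,3,7] (faults so far: 5)
  Optimal total faults: 5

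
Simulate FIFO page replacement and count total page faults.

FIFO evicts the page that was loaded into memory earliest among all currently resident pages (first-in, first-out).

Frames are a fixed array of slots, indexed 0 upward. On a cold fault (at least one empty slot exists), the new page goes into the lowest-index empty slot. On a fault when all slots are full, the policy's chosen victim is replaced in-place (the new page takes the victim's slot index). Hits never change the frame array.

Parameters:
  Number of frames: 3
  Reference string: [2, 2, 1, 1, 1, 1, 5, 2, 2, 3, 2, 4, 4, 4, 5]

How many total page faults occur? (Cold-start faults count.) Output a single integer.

Answer: 7

Derivation:
Step 0: ref 2 → FAULT, frames=[2,-,-]
Step 1: ref 2 → HIT, frames=[2,-,-]
Step 2: ref 1 → FAULT, frames=[2,1,-]
Step 3: ref 1 → HIT, frames=[2,1,-]
Step 4: ref 1 → HIT, frames=[2,1,-]
Step 5: ref 1 → HIT, frames=[2,1,-]
Step 6: ref 5 → FAULT, frames=[2,1,5]
Step 7: ref 2 → HIT, frames=[2,1,5]
Step 8: ref 2 → HIT, frames=[2,1,5]
Step 9: ref 3 → FAULT (evict 2), frames=[3,1,5]
Step 10: ref 2 → FAULT (evict 1), frames=[3,2,5]
Step 11: ref 4 → FAULT (evict 5), frames=[3,2,4]
Step 12: ref 4 → HIT, frames=[3,2,4]
Step 13: ref 4 → HIT, frames=[3,2,4]
Step 14: ref 5 → FAULT (evict 3), frames=[5,2,4]
Total faults: 7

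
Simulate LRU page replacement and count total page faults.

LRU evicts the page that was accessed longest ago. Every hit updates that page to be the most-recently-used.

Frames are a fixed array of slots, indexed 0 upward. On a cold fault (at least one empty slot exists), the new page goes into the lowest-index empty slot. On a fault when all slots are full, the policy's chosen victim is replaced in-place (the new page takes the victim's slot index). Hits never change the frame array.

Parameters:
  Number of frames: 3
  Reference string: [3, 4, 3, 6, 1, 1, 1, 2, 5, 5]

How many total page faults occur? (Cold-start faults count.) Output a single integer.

Answer: 6

Derivation:
Step 0: ref 3 → FAULT, frames=[3,-,-]
Step 1: ref 4 → FAULT, frames=[3,4,-]
Step 2: ref 3 → HIT, frames=[3,4,-]
Step 3: ref 6 → FAULT, frames=[3,4,6]
Step 4: ref 1 → FAULT (evict 4), frames=[3,1,6]
Step 5: ref 1 → HIT, frames=[3,1,6]
Step 6: ref 1 → HIT, frames=[3,1,6]
Step 7: ref 2 → FAULT (evict 3), frames=[2,1,6]
Step 8: ref 5 → FAULT (evict 6), frames=[2,1,5]
Step 9: ref 5 → HIT, frames=[2,1,5]
Total faults: 6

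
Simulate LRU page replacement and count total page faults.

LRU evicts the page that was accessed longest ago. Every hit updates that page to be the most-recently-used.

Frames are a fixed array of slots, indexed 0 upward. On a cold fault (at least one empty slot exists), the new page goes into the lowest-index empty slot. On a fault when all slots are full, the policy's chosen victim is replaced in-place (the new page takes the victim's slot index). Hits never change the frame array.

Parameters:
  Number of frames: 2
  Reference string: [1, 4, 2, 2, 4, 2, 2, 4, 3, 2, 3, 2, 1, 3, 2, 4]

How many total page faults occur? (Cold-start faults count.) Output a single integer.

Answer: 9

Derivation:
Step 0: ref 1 → FAULT, frames=[1,-]
Step 1: ref 4 → FAULT, frames=[1,4]
Step 2: ref 2 → FAULT (evict 1), frames=[2,4]
Step 3: ref 2 → HIT, frames=[2,4]
Step 4: ref 4 → HIT, frames=[2,4]
Step 5: ref 2 → HIT, frames=[2,4]
Step 6: ref 2 → HIT, frames=[2,4]
Step 7: ref 4 → HIT, frames=[2,4]
Step 8: ref 3 → FAULT (evict 2), frames=[3,4]
Step 9: ref 2 → FAULT (evict 4), frames=[3,2]
Step 10: ref 3 → HIT, frames=[3,2]
Step 11: ref 2 → HIT, frames=[3,2]
Step 12: ref 1 → FAULT (evict 3), frames=[1,2]
Step 13: ref 3 → FAULT (evict 2), frames=[1,3]
Step 14: ref 2 → FAULT (evict 1), frames=[2,3]
Step 15: ref 4 → FAULT (evict 3), frames=[2,4]
Total faults: 9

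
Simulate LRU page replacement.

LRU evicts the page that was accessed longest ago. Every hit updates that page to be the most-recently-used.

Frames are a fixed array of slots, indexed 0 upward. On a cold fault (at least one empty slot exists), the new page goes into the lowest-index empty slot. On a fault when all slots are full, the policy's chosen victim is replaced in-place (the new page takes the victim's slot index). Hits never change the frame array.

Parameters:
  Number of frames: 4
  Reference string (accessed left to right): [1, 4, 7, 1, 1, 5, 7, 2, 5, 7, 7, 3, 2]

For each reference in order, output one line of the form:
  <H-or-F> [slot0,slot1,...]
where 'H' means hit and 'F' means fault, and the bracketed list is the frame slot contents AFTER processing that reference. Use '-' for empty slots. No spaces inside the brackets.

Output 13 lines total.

F [1,-,-,-]
F [1,4,-,-]
F [1,4,7,-]
H [1,4,7,-]
H [1,4,7,-]
F [1,4,7,5]
H [1,4,7,5]
F [1,2,7,5]
H [1,2,7,5]
H [1,2,7,5]
H [1,2,7,5]
F [3,2,7,5]
H [3,2,7,5]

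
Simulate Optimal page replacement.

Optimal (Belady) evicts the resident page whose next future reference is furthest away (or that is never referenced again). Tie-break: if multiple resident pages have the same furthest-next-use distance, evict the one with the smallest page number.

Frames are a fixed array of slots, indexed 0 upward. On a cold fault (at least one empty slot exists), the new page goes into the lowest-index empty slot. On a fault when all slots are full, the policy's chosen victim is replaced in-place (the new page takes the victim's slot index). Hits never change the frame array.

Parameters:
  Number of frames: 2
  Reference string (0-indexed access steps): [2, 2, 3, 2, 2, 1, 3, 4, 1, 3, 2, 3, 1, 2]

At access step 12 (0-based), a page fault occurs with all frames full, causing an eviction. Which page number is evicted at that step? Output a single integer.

Step 0: ref 2 -> FAULT, frames=[2,-]
Step 1: ref 2 -> HIT, frames=[2,-]
Step 2: ref 3 -> FAULT, frames=[2,3]
Step 3: ref 2 -> HIT, frames=[2,3]
Step 4: ref 2 -> HIT, frames=[2,3]
Step 5: ref 1 -> FAULT, evict 2, frames=[1,3]
Step 6: ref 3 -> HIT, frames=[1,3]
Step 7: ref 4 -> FAULT, evict 3, frames=[1,4]
Step 8: ref 1 -> HIT, frames=[1,4]
Step 9: ref 3 -> FAULT, evict 4, frames=[1,3]
Step 10: ref 2 -> FAULT, evict 1, frames=[2,3]
Step 11: ref 3 -> HIT, frames=[2,3]
Step 12: ref 1 -> FAULT, evict 3, frames=[2,1]
At step 12: evicted page 3

Answer: 3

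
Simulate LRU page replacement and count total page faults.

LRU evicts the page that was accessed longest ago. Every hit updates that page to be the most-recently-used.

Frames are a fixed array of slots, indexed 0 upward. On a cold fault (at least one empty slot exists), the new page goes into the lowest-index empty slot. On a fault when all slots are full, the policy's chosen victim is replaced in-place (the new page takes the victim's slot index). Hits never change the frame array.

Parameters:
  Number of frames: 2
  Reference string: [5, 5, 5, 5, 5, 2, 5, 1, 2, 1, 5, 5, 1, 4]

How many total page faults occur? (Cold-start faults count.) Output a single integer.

Step 0: ref 5 → FAULT, frames=[5,-]
Step 1: ref 5 → HIT, frames=[5,-]
Step 2: ref 5 → HIT, frames=[5,-]
Step 3: ref 5 → HIT, frames=[5,-]
Step 4: ref 5 → HIT, frames=[5,-]
Step 5: ref 2 → FAULT, frames=[5,2]
Step 6: ref 5 → HIT, frames=[5,2]
Step 7: ref 1 → FAULT (evict 2), frames=[5,1]
Step 8: ref 2 → FAULT (evict 5), frames=[2,1]
Step 9: ref 1 → HIT, frames=[2,1]
Step 10: ref 5 → FAULT (evict 2), frames=[5,1]
Step 11: ref 5 → HIT, frames=[5,1]
Step 12: ref 1 → HIT, frames=[5,1]
Step 13: ref 4 → FAULT (evict 5), frames=[4,1]
Total faults: 6

Answer: 6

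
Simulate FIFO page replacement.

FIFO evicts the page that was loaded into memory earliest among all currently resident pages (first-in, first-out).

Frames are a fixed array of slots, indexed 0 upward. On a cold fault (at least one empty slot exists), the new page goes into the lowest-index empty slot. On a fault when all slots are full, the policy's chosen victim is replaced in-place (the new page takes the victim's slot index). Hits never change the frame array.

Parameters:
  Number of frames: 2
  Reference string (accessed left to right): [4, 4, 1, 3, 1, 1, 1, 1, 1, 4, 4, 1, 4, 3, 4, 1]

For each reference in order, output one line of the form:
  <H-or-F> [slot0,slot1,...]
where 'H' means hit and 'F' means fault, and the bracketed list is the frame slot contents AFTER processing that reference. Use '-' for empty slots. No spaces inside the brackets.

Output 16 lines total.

F [4,-]
H [4,-]
F [4,1]
F [3,1]
H [3,1]
H [3,1]
H [3,1]
H [3,1]
H [3,1]
F [3,4]
H [3,4]
F [1,4]
H [1,4]
F [1,3]
F [4,3]
F [4,1]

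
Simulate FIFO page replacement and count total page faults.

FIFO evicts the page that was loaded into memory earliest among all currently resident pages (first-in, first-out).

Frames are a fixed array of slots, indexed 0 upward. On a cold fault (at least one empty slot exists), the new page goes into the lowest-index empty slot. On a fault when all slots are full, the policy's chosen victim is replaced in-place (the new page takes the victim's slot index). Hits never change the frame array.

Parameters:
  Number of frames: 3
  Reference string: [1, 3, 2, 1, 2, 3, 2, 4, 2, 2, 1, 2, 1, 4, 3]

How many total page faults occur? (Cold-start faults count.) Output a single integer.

Answer: 6

Derivation:
Step 0: ref 1 → FAULT, frames=[1,-,-]
Step 1: ref 3 → FAULT, frames=[1,3,-]
Step 2: ref 2 → FAULT, frames=[1,3,2]
Step 3: ref 1 → HIT, frames=[1,3,2]
Step 4: ref 2 → HIT, frames=[1,3,2]
Step 5: ref 3 → HIT, frames=[1,3,2]
Step 6: ref 2 → HIT, frames=[1,3,2]
Step 7: ref 4 → FAULT (evict 1), frames=[4,3,2]
Step 8: ref 2 → HIT, frames=[4,3,2]
Step 9: ref 2 → HIT, frames=[4,3,2]
Step 10: ref 1 → FAULT (evict 3), frames=[4,1,2]
Step 11: ref 2 → HIT, frames=[4,1,2]
Step 12: ref 1 → HIT, frames=[4,1,2]
Step 13: ref 4 → HIT, frames=[4,1,2]
Step 14: ref 3 → FAULT (evict 2), frames=[4,1,3]
Total faults: 6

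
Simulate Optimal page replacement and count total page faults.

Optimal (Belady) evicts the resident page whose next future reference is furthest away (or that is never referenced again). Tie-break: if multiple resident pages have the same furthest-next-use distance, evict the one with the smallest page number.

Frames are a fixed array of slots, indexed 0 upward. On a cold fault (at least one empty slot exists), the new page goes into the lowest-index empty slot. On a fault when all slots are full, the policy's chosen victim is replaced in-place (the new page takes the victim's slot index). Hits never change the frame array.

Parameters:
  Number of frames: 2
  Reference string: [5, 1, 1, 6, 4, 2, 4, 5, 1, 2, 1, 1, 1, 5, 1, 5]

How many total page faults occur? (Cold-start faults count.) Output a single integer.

Answer: 8

Derivation:
Step 0: ref 5 → FAULT, frames=[5,-]
Step 1: ref 1 → FAULT, frames=[5,1]
Step 2: ref 1 → HIT, frames=[5,1]
Step 3: ref 6 → FAULT (evict 1), frames=[5,6]
Step 4: ref 4 → FAULT (evict 6), frames=[5,4]
Step 5: ref 2 → FAULT (evict 5), frames=[2,4]
Step 6: ref 4 → HIT, frames=[2,4]
Step 7: ref 5 → FAULT (evict 4), frames=[2,5]
Step 8: ref 1 → FAULT (evict 5), frames=[2,1]
Step 9: ref 2 → HIT, frames=[2,1]
Step 10: ref 1 → HIT, frames=[2,1]
Step 11: ref 1 → HIT, frames=[2,1]
Step 12: ref 1 → HIT, frames=[2,1]
Step 13: ref 5 → FAULT (evict 2), frames=[5,1]
Step 14: ref 1 → HIT, frames=[5,1]
Step 15: ref 5 → HIT, frames=[5,1]
Total faults: 8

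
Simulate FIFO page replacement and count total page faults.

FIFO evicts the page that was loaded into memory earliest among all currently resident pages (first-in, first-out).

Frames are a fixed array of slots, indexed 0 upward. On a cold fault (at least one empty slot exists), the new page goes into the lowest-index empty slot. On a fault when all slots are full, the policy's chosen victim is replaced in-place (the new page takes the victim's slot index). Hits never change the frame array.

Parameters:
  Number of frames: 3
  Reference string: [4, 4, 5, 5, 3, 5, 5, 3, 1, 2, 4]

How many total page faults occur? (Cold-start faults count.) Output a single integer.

Answer: 6

Derivation:
Step 0: ref 4 → FAULT, frames=[4,-,-]
Step 1: ref 4 → HIT, frames=[4,-,-]
Step 2: ref 5 → FAULT, frames=[4,5,-]
Step 3: ref 5 → HIT, frames=[4,5,-]
Step 4: ref 3 → FAULT, frames=[4,5,3]
Step 5: ref 5 → HIT, frames=[4,5,3]
Step 6: ref 5 → HIT, frames=[4,5,3]
Step 7: ref 3 → HIT, frames=[4,5,3]
Step 8: ref 1 → FAULT (evict 4), frames=[1,5,3]
Step 9: ref 2 → FAULT (evict 5), frames=[1,2,3]
Step 10: ref 4 → FAULT (evict 3), frames=[1,2,4]
Total faults: 6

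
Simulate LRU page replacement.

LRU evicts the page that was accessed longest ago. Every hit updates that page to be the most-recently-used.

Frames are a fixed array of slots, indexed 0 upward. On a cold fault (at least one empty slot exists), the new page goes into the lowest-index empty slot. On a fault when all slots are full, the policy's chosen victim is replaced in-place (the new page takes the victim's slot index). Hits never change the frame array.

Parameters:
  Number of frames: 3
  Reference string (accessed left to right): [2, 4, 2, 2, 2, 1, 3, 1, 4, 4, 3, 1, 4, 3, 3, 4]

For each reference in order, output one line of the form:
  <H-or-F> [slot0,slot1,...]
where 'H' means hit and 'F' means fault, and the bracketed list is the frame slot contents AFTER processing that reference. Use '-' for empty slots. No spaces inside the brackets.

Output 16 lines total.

F [2,-,-]
F [2,4,-]
H [2,4,-]
H [2,4,-]
H [2,4,-]
F [2,4,1]
F [2,3,1]
H [2,3,1]
F [4,3,1]
H [4,3,1]
H [4,3,1]
H [4,3,1]
H [4,3,1]
H [4,3,1]
H [4,3,1]
H [4,3,1]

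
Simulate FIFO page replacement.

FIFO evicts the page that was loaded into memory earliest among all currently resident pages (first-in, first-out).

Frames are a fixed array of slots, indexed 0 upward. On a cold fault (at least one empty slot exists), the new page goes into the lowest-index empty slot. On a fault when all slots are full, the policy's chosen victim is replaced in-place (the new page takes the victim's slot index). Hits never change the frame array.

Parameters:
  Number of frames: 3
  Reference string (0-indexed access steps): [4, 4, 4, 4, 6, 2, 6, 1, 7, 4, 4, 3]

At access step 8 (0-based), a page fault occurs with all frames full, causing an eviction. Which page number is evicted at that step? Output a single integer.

Answer: 6

Derivation:
Step 0: ref 4 -> FAULT, frames=[4,-,-]
Step 1: ref 4 -> HIT, frames=[4,-,-]
Step 2: ref 4 -> HIT, frames=[4,-,-]
Step 3: ref 4 -> HIT, frames=[4,-,-]
Step 4: ref 6 -> FAULT, frames=[4,6,-]
Step 5: ref 2 -> FAULT, frames=[4,6,2]
Step 6: ref 6 -> HIT, frames=[4,6,2]
Step 7: ref 1 -> FAULT, evict 4, frames=[1,6,2]
Step 8: ref 7 -> FAULT, evict 6, frames=[1,7,2]
At step 8: evicted page 6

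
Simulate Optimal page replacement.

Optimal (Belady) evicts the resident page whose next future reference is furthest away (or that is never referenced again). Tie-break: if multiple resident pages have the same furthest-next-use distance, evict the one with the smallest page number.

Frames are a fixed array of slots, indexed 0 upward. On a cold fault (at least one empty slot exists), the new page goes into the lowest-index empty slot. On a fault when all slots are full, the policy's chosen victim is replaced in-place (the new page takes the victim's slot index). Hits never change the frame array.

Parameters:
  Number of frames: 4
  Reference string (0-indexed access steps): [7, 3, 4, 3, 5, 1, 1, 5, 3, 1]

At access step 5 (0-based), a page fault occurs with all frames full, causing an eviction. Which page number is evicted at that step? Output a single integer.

Step 0: ref 7 -> FAULT, frames=[7,-,-,-]
Step 1: ref 3 -> FAULT, frames=[7,3,-,-]
Step 2: ref 4 -> FAULT, frames=[7,3,4,-]
Step 3: ref 3 -> HIT, frames=[7,3,4,-]
Step 4: ref 5 -> FAULT, frames=[7,3,4,5]
Step 5: ref 1 -> FAULT, evict 4, frames=[7,3,1,5]
At step 5: evicted page 4

Answer: 4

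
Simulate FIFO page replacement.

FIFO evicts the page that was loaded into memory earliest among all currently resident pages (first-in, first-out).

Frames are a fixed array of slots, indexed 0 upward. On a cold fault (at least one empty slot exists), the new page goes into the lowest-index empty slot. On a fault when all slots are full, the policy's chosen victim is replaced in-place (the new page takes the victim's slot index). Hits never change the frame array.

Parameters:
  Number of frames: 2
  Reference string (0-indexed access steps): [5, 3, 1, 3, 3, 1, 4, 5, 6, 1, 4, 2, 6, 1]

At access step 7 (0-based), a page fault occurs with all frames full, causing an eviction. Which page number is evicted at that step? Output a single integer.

Answer: 1

Derivation:
Step 0: ref 5 -> FAULT, frames=[5,-]
Step 1: ref 3 -> FAULT, frames=[5,3]
Step 2: ref 1 -> FAULT, evict 5, frames=[1,3]
Step 3: ref 3 -> HIT, frames=[1,3]
Step 4: ref 3 -> HIT, frames=[1,3]
Step 5: ref 1 -> HIT, frames=[1,3]
Step 6: ref 4 -> FAULT, evict 3, frames=[1,4]
Step 7: ref 5 -> FAULT, evict 1, frames=[5,4]
At step 7: evicted page 1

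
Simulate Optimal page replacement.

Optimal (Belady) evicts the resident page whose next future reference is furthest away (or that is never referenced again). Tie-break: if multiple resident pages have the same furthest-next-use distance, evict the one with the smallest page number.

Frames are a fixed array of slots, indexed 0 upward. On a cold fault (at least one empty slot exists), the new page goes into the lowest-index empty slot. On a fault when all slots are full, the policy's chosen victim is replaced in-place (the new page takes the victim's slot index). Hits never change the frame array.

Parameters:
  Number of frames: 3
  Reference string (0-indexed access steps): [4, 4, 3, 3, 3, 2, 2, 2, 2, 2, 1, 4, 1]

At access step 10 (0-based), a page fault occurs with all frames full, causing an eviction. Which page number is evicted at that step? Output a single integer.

Answer: 2

Derivation:
Step 0: ref 4 -> FAULT, frames=[4,-,-]
Step 1: ref 4 -> HIT, frames=[4,-,-]
Step 2: ref 3 -> FAULT, frames=[4,3,-]
Step 3: ref 3 -> HIT, frames=[4,3,-]
Step 4: ref 3 -> HIT, frames=[4,3,-]
Step 5: ref 2 -> FAULT, frames=[4,3,2]
Step 6: ref 2 -> HIT, frames=[4,3,2]
Step 7: ref 2 -> HIT, frames=[4,3,2]
Step 8: ref 2 -> HIT, frames=[4,3,2]
Step 9: ref 2 -> HIT, frames=[4,3,2]
Step 10: ref 1 -> FAULT, evict 2, frames=[4,3,1]
At step 10: evicted page 2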